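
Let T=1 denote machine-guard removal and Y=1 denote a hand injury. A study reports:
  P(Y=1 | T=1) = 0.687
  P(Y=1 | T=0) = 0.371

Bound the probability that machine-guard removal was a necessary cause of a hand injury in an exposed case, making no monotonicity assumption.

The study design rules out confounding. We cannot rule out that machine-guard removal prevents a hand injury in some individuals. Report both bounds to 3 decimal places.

0.460 ≤ PN ≤ 0.916

Let p₁ = 0.687, p₀ = 0.371.
Under exogeneity alone the bounds on PN are max{0,(p₁−p₀)/p₁} ≤ PN ≤ min{1,(1−p₀)/p₁}.
  lower = (p₁ − p₀)/p₁ = 0.316 / 0.687 ≈ 0.4600
  upper = min{1, (1 − p₀)/p₁} = 0.629 / 0.687 ≈ 0.9156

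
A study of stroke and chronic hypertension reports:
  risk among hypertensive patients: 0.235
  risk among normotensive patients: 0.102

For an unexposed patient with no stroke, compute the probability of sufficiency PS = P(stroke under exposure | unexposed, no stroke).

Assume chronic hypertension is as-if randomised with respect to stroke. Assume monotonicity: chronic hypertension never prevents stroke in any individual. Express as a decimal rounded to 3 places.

PS ≈ 0.148

Let p₁ = 0.235, p₀ = 0.102.
Under exogeneity and monotonicity, PS = (p₁ − p₀) / (1 − p₀).
PS = (0.235 − 0.102) / (1 − 0.102) = 0.133 / 0.898 ≈ 0.1481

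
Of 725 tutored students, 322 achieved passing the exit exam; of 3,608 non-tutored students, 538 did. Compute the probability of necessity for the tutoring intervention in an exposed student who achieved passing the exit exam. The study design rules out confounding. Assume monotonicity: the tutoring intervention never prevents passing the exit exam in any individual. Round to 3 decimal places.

p₁ = P(outcome | exposed) = 322/725 = 0.44414
p₀ = P(outcome | unexposed) = 538/3608 = 0.14911
Under exogeneity and monotonicity, PN = (p₁ − p₀) / p₁.
PN = (0.44414 − 0.14911) / 0.44414 = 0.29502 / 0.44414 ≈ 0.6643

PN ≈ 0.664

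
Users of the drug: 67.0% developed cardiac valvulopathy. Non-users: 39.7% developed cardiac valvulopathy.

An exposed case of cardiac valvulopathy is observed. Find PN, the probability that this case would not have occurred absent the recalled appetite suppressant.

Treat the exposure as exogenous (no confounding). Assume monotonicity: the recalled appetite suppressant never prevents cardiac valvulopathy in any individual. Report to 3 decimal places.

PN ≈ 0.407

p₁ = 0.67, p₀ = 0.397.
Under exogeneity and monotonicity, PN = (p₁ − p₀) / p₁.
PN = (0.67 − 0.397) / 0.67 = 0.273 / 0.67 ≈ 0.4075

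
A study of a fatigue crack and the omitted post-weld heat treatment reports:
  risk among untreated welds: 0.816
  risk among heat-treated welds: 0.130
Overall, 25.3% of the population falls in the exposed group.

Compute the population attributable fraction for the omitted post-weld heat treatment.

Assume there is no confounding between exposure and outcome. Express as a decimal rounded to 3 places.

Let p₁ = 0.816, p₀ = 0.13.
Overall risk P(Y=1) = π·p₁ + (1−π)·p₀ = 0.253×0.816 + 0.747×0.13 = 0.30356.
Under exogeneity, PAF = [P(Y=1) − p₀] / P(Y=1).
PAF = (0.30356 − 0.13) / 0.30356 ≈ 0.5717

PAF ≈ 0.572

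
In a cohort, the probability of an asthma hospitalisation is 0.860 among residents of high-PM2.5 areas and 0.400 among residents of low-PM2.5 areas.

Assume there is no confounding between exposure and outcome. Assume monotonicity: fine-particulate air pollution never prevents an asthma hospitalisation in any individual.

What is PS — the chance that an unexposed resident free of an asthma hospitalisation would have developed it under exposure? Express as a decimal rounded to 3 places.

Let p₁ = 0.86, p₀ = 0.4.
Under exogeneity and monotonicity, PS = (p₁ − p₀) / (1 − p₀).
PS = (0.86 − 0.4) / (1 − 0.4) = 0.46 / 0.6 ≈ 0.7667

PS ≈ 0.767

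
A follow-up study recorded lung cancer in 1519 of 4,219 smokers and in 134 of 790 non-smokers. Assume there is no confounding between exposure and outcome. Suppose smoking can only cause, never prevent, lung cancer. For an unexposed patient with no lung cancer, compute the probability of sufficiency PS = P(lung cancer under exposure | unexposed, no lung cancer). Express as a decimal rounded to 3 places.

p₁ = P(outcome | exposed) = 1519/4219 = 0.36004
p₀ = P(outcome | unexposed) = 134/790 = 0.16962
Under exogeneity and monotonicity, PS = (p₁ − p₀) / (1 − p₀).
PS = (0.36004 − 0.16962) / (1 − 0.16962) = 0.19042 / 0.83038 ≈ 0.2293

PS ≈ 0.229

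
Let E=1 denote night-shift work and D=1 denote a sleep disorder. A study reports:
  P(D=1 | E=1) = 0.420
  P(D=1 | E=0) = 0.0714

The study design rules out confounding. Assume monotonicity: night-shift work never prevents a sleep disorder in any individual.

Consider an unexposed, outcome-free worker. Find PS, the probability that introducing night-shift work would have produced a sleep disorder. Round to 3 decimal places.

Let p₁ = 0.42, p₀ = 0.0714.
Under exogeneity and monotonicity, PS = (p₁ − p₀) / (1 − p₀).
PS = (0.42 − 0.0714) / (1 − 0.0714) = 0.3486 / 0.9286 ≈ 0.3754

PS ≈ 0.375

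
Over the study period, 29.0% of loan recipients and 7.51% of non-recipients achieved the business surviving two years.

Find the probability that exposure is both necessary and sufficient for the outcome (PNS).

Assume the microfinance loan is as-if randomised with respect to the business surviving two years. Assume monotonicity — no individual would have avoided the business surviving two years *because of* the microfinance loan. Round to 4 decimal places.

PNS ≈ 0.2149

p₁ = 0.29, p₀ = 0.0751.
Under exogeneity and monotonicity, PNS = p₁ − p₀.
PNS = 0.29 − 0.0751 = 0.2149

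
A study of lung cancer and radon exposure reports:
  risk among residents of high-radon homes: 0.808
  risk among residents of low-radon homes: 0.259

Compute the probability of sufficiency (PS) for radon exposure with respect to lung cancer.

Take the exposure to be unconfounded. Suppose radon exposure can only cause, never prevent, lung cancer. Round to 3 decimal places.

Let p₁ = 0.808, p₀ = 0.259.
Under exogeneity and monotonicity, PS = (p₁ − p₀) / (1 − p₀).
PS = (0.808 − 0.259) / (1 − 0.259) = 0.549 / 0.741 ≈ 0.7409

PS ≈ 0.741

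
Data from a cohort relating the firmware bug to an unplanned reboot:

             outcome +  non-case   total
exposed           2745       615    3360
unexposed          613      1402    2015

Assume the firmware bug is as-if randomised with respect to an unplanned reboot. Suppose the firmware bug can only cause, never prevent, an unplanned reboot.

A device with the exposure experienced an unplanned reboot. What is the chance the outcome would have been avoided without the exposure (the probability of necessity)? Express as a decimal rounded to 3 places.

p₁ = P(outcome | exposed) = 2745/3360 = 0.81696
p₀ = P(outcome | unexposed) = 613/2015 = 0.30422
Under exogeneity and monotonicity, PN = (p₁ − p₀) / p₁.
PN = (0.81696 − 0.30422) / 0.81696 = 0.51275 / 0.81696 ≈ 0.6276

PN ≈ 0.628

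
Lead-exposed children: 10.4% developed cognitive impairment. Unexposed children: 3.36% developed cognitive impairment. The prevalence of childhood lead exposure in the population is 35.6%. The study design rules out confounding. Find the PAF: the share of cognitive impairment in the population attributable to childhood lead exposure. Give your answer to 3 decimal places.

p₁ = 0.104, p₀ = 0.0336.
Overall risk P(Y=1) = π·p₁ + (1−π)·p₀ = 0.356×0.104 + 0.644×0.0336 = 0.058662.
Under exogeneity, PAF = [P(Y=1) − p₀] / P(Y=1).
PAF = (0.058662 − 0.0336) / 0.058662 ≈ 0.4272

PAF ≈ 0.427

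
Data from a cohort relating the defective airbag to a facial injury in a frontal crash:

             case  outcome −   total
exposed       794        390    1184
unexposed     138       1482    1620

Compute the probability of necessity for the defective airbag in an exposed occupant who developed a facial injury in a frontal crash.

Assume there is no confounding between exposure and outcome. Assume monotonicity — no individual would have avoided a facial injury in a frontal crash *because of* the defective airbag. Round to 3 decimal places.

p₁ = P(outcome | exposed) = 794/1184 = 0.67061
p₀ = P(outcome | unexposed) = 138/1620 = 0.085185
Under exogeneity and monotonicity, PN = (p₁ − p₀)/p₁.
PN = (0.67061 − 0.085185) / 0.67061 ≈ 0.8730

PN ≈ 0.873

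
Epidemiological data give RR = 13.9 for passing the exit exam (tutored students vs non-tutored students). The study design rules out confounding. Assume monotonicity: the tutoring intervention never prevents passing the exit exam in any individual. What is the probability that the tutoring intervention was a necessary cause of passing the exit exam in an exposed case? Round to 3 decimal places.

Under exogeneity and monotonicity, PN = (RR − 1) / RR = 1 − 1/RR.
PN = (13.9 − 1) / 13.9 = 12.9 / 13.9 ≈ 0.9281

PN ≈ 0.928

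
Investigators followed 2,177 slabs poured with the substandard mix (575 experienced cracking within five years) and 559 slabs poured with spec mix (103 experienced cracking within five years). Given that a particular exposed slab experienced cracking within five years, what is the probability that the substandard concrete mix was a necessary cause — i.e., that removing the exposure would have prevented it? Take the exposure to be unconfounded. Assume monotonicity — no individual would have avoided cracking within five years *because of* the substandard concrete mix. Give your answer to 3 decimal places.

PN ≈ 0.302

p₁ = P(outcome | exposed) = 575/2177 = 0.26412
p₀ = P(outcome | unexposed) = 103/559 = 0.18426
Under exogeneity and monotonicity, PN = (p₁ − p₀) / p₁.
PN = (0.26412 − 0.18426) / 0.26412 = 0.079867 / 0.26412 ≈ 0.3024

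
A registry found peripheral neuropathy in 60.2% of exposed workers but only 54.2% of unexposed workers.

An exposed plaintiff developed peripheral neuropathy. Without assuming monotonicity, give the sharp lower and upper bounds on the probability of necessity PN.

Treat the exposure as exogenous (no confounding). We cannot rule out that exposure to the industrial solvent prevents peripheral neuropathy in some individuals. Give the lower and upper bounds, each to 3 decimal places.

0.100 ≤ PN ≤ 0.761

p₁ = 0.602, p₀ = 0.542.
Under exogeneity alone the bounds on PN are max{0,(p₁−p₀)/p₁} ≤ PN ≤ min{1,(1−p₀)/p₁}.
  lower = (p₁ − p₀)/p₁ = 0.06 / 0.602 ≈ 0.0997
  upper = min{1, (1 − p₀)/p₁} = 0.458 / 0.602 ≈ 0.7608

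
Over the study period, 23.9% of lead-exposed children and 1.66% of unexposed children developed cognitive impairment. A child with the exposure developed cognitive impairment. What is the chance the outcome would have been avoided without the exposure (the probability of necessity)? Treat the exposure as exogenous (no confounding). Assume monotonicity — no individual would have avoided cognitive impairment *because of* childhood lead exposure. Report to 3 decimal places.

p₁ = 0.239, p₀ = 0.0166.
Under exogeneity and monotonicity, PN = (p₁ − p₀) / p₁.
PN = (0.239 − 0.0166) / 0.239 = 0.2224 / 0.239 ≈ 0.9305

PN ≈ 0.931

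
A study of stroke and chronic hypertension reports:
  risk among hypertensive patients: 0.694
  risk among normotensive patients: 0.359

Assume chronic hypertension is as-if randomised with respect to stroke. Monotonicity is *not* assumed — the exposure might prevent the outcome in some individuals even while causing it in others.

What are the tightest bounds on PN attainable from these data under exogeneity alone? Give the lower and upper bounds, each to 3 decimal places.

0.483 ≤ PN ≤ 0.924

Let p₁ = 0.694, p₀ = 0.359.
Under exogeneity alone the bounds on PN are max{0,(p₁−p₀)/p₁} ≤ PN ≤ min{1,(1−p₀)/p₁}.
  lower = (p₁ − p₀)/p₁ = 0.335 / 0.694 ≈ 0.4827
  upper = min{1, (1 − p₀)/p₁} = 0.641 / 0.694 ≈ 0.9236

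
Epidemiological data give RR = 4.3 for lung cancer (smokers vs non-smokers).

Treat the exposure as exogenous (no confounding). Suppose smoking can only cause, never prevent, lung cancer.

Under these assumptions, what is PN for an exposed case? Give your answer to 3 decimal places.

PN ≈ 0.767

Under exogeneity and monotonicity, PN = (RR − 1) / RR = 1 − 1/RR.
PN = (4.3 − 1) / 4.3 = 3.3 / 4.3 ≈ 0.7674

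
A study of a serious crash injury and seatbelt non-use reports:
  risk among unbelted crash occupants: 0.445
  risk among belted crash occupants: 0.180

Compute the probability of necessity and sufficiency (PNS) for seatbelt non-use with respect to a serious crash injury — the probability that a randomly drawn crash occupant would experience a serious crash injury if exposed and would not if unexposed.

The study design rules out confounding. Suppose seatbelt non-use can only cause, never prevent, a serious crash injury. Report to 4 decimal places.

PNS ≈ 0.2650

Let p₁ = 0.445, p₀ = 0.18.
Under exogeneity and monotonicity, PNS = p₁ − p₀.
PNS = 0.445 − 0.18 = 0.265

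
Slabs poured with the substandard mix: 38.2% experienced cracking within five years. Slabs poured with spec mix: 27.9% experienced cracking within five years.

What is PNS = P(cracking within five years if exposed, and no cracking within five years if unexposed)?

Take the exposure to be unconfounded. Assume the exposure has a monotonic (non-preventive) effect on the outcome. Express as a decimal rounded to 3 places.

PNS ≈ 0.103

p₁ = 0.382, p₀ = 0.279.
Under exogeneity and monotonicity, PNS = p₁ − p₀.
PNS = 0.382 − 0.279 = 0.103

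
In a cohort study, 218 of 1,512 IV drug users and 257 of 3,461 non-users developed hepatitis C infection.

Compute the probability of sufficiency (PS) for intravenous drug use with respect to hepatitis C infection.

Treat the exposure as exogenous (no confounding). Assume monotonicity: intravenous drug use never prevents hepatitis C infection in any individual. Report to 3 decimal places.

PS ≈ 0.076

p₁ = P(outcome | exposed) = 218/1512 = 0.14418
p₀ = P(outcome | unexposed) = 257/3461 = 0.074256
Under exogeneity and monotonicity, PS = (p₁ − p₀) / (1 − p₀).
PS = (0.14418 − 0.074256) / (1 − 0.074256) = 0.069924 / 0.92574 ≈ 0.0755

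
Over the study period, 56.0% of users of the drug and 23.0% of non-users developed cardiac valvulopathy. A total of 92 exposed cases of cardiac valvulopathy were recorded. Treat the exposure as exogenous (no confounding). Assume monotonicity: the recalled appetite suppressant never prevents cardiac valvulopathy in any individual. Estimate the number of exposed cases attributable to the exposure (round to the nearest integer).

about 54 cases

p₁ = 0.56, p₀ = 0.23.
PN = (p₁ − p₀)/p₁ = (0.56 − 0.23) / 0.56 ≈ 0.58929.
Attributable cases ≈ PN × (exposed cases) = 0.58929 × 92 ≈ 54.21.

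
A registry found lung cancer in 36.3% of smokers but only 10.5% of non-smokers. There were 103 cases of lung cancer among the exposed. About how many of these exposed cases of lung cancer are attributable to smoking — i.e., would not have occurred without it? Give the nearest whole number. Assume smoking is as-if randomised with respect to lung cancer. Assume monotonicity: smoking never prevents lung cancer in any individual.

about 73 cases

p₁ = 0.363, p₀ = 0.105.
PN = (p₁ − p₀)/p₁ = (0.363 − 0.105) / 0.363 ≈ 0.71074.
Attributable cases ≈ PN × (exposed cases) = 0.71074 × 103 ≈ 73.21.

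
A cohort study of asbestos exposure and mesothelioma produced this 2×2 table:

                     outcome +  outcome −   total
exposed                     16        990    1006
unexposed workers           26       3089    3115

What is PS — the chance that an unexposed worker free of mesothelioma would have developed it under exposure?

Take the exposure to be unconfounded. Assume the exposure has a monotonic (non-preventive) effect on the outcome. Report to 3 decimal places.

PS ≈ 0.008

p₁ = P(outcome | exposed) = 16/1006 = 0.015905
p₀ = P(outcome | unexposed) = 26/3115 = 0.0083467
Under exogeneity and monotonicity, PS = (p₁ − p₀)/(1 − p₀).
PS = (0.015905 − 0.0083467) / 0.99165 ≈ 0.0076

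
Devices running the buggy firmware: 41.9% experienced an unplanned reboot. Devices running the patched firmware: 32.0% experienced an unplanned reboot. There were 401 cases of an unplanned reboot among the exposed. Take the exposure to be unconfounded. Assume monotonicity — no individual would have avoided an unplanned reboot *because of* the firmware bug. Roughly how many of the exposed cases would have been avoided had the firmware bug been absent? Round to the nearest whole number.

about 95 cases

p₁ = 0.419, p₀ = 0.32.
PN = (p₁ − p₀)/p₁ = (0.419 − 0.32) / 0.419 ≈ 0.23628.
Attributable cases ≈ PN × (exposed cases) = 0.23628 × 401 ≈ 94.75.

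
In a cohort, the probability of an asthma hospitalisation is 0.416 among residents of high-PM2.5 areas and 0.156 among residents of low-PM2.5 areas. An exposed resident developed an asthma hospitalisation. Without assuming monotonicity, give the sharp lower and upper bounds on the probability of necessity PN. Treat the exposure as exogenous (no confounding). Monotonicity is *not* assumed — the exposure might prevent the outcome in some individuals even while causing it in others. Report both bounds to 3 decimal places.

0.625 ≤ PN ≤ 1.000

Let p₁ = 0.416, p₀ = 0.156.
Under exogeneity alone the bounds on PN are max{0,(p₁−p₀)/p₁} ≤ PN ≤ min{1,(1−p₀)/p₁}.
  lower = (p₁ − p₀)/p₁ = 0.26 / 0.416 ≈ 0.6250
  upper = min{1, (1 − p₀)/p₁} = 0.844 / 0.416 ≈ 2.0288 → capped at 1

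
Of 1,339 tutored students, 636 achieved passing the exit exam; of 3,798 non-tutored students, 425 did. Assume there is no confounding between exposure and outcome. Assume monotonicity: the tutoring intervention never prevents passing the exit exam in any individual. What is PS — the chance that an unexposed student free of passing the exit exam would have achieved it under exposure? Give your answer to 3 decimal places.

PS ≈ 0.409

p₁ = P(outcome | exposed) = 636/1339 = 0.47498
p₀ = P(outcome | unexposed) = 425/3798 = 0.1119
Under exogeneity and monotonicity, PS = (p₁ − p₀) / (1 − p₀).
PS = (0.47498 − 0.1119) / (1 − 0.1119) = 0.36308 / 0.8881 ≈ 0.4088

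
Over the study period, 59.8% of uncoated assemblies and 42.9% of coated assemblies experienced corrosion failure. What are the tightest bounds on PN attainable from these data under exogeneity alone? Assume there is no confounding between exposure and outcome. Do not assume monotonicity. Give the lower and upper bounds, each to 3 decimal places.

0.283 ≤ PN ≤ 0.955

p₁ = 0.598, p₀ = 0.429.
Under exogeneity alone the bounds on PN are max{0,(p₁−p₀)/p₁} ≤ PN ≤ min{1,(1−p₀)/p₁}.
  lower = (p₁ − p₀)/p₁ = 0.169 / 0.598 ≈ 0.2826
  upper = min{1, (1 − p₀)/p₁} = 0.571 / 0.598 ≈ 0.9548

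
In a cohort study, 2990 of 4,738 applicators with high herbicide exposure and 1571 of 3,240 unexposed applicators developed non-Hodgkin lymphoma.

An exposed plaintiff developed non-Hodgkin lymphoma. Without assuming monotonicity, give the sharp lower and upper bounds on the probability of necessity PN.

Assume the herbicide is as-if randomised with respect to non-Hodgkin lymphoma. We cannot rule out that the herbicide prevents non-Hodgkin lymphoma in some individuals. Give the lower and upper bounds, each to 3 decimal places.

p₁ = P(outcome | exposed) = 2990/4738 = 0.63107
p₀ = P(outcome | unexposed) = 1571/3240 = 0.48488
Under exogeneity alone the bounds on PN are max{0,(p₁−p₀)/p₁} ≤ PN ≤ min{1,(1−p₀)/p₁}.
  lower = (p₁ − p₀)/p₁ = 0.14619 / 0.63107 ≈ 0.2317
  upper = min{1, (1 − p₀)/p₁} = 0.51512 / 0.63107 ≈ 0.8163

0.232 ≤ PN ≤ 0.816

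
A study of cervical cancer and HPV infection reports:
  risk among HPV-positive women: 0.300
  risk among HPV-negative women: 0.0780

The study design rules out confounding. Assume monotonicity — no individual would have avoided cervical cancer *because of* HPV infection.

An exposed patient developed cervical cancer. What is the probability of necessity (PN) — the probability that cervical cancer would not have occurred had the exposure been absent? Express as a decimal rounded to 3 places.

PN ≈ 0.740

Let p₁ = 0.3, p₀ = 0.078.
Under exogeneity and monotonicity, PN = (p₁ − p₀) / p₁.
PN = (0.3 − 0.078) / 0.3 = 0.222 / 0.3 ≈ 0.7400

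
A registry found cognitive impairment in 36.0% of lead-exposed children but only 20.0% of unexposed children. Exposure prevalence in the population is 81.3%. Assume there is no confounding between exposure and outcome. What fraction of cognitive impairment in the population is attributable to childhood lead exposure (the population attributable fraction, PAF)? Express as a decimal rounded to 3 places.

PAF ≈ 0.394

p₁ = 0.36, p₀ = 0.2.
Overall risk P(Y=1) = π·p₁ + (1−π)·p₀ = 0.813×0.36 + 0.187×0.2 = 0.33008.
Under exogeneity, PAF = [P(Y=1) − p₀] / P(Y=1).
PAF = (0.33008 − 0.2) / 0.33008 ≈ 0.3941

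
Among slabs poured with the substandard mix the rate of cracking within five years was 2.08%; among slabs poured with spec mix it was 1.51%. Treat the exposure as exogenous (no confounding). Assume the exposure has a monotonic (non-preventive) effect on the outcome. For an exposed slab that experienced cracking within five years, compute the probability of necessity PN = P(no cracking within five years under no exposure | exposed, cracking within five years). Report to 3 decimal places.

p₁ = 0.0208, p₀ = 0.0151.
Under exogeneity and monotonicity, PN = (p₁ − p₀) / p₁.
PN = (0.0208 − 0.0151) / 0.0208 = 0.0057 / 0.0208 ≈ 0.2740

PN ≈ 0.274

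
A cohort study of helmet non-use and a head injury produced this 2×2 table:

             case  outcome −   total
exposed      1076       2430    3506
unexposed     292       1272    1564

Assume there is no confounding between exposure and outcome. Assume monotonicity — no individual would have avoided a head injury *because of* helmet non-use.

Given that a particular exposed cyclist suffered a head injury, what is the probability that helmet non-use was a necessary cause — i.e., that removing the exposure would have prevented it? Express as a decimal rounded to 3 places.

PN ≈ 0.392

p₁ = P(outcome | exposed) = 1076/3506 = 0.3069
p₀ = P(outcome | unexposed) = 292/1564 = 0.1867
Under exogeneity and monotonicity, PN = (p₁ − p₀) / p₁.
PN = (0.3069 − 0.1867) / 0.3069 = 0.1202 / 0.3069 ≈ 0.3917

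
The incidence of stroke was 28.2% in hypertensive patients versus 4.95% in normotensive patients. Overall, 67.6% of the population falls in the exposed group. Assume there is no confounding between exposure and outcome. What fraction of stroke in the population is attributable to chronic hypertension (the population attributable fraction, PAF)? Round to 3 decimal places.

PAF ≈ 0.760

p₁ = 0.282, p₀ = 0.0495.
Overall risk P(Y=1) = π·p₁ + (1−π)·p₀ = 0.676×0.282 + 0.324×0.0495 = 0.20667.
Under exogeneity, PAF = [P(Y=1) − p₀] / P(Y=1).
PAF = (0.20667 − 0.0495) / 0.20667 ≈ 0.7605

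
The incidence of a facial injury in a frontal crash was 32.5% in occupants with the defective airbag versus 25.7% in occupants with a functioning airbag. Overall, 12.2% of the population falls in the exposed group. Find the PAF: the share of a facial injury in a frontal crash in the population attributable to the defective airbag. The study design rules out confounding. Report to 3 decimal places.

PAF ≈ 0.031

p₁ = 0.325, p₀ = 0.257.
Overall risk P(Y=1) = π·p₁ + (1−π)·p₀ = 0.122×0.325 + 0.878×0.257 = 0.2653.
Under exogeneity, PAF = [P(Y=1) − p₀] / P(Y=1).
PAF = (0.2653 − 0.257) / 0.2653 ≈ 0.0313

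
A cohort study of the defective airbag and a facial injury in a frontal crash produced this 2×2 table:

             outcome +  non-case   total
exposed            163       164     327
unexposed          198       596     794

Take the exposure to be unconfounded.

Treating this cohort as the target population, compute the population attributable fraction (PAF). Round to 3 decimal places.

PAF ≈ 0.226

p₁ = P(outcome | exposed) = 163/327 = 0.49847
p₀ = P(outcome | unexposed) = 198/794 = 0.24937
Exposure prevalence π = 327/1121 = 0.2917; overall risk P(Y=1) = 0.32203.
Under exogeneity, PAF = [P(Y=1) − p₀]/P(Y=1).
PAF = (0.32203 − 0.24937) / 0.32203 ≈ 0.2256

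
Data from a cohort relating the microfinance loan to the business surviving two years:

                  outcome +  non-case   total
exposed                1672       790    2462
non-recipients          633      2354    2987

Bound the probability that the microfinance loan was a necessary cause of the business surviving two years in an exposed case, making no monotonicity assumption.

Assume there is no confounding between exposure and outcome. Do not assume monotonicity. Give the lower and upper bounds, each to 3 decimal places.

0.688 ≤ PN ≤ 1.000

p₁ = P(outcome | exposed) = 1672/2462 = 0.67912
p₀ = P(outcome | unexposed) = 633/2987 = 0.21192
Under exogeneity alone the bounds on PN are max{0,(p₁−p₀)/p₁} ≤ PN ≤ min{1,(1−p₀)/p₁}.
  lower = (p₁ − p₀)/p₁ = 0.4672 / 0.67912 ≈ 0.6880
  upper = min{1, (1 − p₀)/p₁} = 0.78808 / 0.67912 ≈ 1.1604 → capped at 1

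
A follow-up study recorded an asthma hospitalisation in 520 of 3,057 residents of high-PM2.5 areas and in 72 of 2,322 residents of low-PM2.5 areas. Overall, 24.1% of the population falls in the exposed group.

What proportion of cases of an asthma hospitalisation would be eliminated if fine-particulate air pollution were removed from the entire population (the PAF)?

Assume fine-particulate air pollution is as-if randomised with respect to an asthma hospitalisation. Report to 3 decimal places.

p₁ = P(outcome | exposed) = 520/3057 = 0.1701
p₀ = P(outcome | unexposed) = 72/2322 = 0.031008
Overall risk P(Y=1) = π·p₁ + (1−π)·p₀ = 0.241×0.1701 + 0.759×0.031008 = 0.064529.
Under exogeneity, PAF = [P(Y=1) − p₀] / P(Y=1).
PAF = (0.064529 − 0.031008) / 0.064529 ≈ 0.5195

PAF ≈ 0.519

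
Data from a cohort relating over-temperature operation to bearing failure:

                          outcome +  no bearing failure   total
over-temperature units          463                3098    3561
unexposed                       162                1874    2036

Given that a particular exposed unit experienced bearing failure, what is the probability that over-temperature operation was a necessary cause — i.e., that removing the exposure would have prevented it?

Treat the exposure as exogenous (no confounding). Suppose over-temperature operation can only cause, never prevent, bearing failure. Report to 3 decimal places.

p₁ = P(outcome | exposed) = 463/3561 = 0.13002
p₀ = P(outcome | unexposed) = 162/2036 = 0.079568
Under exogeneity and monotonicity, PN = (p₁ − p₀)/p₁.
PN = (0.13002 − 0.079568) / 0.13002 ≈ 0.3880

PN ≈ 0.388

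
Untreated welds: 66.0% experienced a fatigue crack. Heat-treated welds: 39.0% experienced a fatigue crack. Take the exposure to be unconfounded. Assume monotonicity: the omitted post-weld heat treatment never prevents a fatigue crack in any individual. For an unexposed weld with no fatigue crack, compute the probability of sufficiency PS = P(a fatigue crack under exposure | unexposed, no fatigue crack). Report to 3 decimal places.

PS ≈ 0.443

p₁ = 0.66, p₀ = 0.39.
Under exogeneity and monotonicity, PS = (p₁ − p₀) / (1 − p₀).
PS = (0.66 − 0.39) / (1 − 0.39) = 0.27 / 0.61 ≈ 0.4426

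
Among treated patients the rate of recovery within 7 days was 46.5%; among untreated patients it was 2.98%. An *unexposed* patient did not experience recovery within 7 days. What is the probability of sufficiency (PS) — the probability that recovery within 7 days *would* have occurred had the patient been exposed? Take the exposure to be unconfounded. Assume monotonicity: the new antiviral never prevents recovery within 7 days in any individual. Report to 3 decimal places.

PS ≈ 0.449

p₁ = 0.465, p₀ = 0.0298.
Under exogeneity and monotonicity, PS = (p₁ − p₀) / (1 − p₀).
PS = (0.465 − 0.0298) / (1 − 0.0298) = 0.4352 / 0.9702 ≈ 0.4486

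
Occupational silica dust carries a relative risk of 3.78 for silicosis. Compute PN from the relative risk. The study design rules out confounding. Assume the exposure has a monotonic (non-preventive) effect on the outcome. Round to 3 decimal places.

Under exogeneity and monotonicity, PN = (RR − 1) / RR = 1 − 1/RR.
PN = (3.78 − 1) / 3.78 = 2.78 / 3.78 ≈ 0.7354

PN ≈ 0.735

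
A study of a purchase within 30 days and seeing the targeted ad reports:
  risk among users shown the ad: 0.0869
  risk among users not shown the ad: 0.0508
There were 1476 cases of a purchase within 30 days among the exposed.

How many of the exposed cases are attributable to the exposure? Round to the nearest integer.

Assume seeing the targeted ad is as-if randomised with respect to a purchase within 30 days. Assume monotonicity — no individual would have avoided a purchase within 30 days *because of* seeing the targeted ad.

about 613 cases

Let p₁ = 0.0869, p₀ = 0.0508.
PN = (p₁ − p₀)/p₁ = (0.0869 − 0.0508) / 0.0869 ≈ 0.41542.
Attributable cases ≈ PN × (exposed cases) = 0.41542 × 1476 ≈ 613.16.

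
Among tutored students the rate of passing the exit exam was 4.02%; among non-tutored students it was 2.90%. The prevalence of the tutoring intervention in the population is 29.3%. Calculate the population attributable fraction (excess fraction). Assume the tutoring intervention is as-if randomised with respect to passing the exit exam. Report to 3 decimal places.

p₁ = 0.0402, p₀ = 0.029.
Overall risk P(Y=1) = π·p₁ + (1−π)·p₀ = 0.293×0.0402 + 0.707×0.029 = 0.032282.
Under exogeneity, PAF = [P(Y=1) − p₀] / P(Y=1).
PAF = (0.032282 − 0.029) / 0.032282 ≈ 0.1017

PAF ≈ 0.102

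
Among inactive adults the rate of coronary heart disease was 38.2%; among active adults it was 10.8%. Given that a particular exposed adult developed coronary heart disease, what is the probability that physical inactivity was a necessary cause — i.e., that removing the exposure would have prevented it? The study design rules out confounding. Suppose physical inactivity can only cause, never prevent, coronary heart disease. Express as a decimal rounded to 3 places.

p₁ = 0.382, p₀ = 0.108.
Under exogeneity and monotonicity, PN = (p₁ − p₀) / p₁.
PN = (0.382 − 0.108) / 0.382 = 0.274 / 0.382 ≈ 0.7173

PN ≈ 0.717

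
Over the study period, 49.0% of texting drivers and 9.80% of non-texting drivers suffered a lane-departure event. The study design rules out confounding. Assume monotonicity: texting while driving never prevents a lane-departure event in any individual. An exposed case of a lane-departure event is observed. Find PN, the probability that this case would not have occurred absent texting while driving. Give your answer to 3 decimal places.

PN ≈ 0.800

p₁ = 0.49, p₀ = 0.098.
Under exogeneity and monotonicity, PN = (p₁ − p₀) / p₁.
PN = (0.49 − 0.098) / 0.49 = 0.392 / 0.49 ≈ 0.8000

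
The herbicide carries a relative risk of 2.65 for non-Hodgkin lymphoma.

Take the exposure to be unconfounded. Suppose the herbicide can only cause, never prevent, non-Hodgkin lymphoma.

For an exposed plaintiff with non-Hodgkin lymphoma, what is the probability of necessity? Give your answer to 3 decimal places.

Under exogeneity and monotonicity, PN = (RR − 1) / RR = 1 − 1/RR.
PN = (2.65 − 1) / 2.65 = 1.65 / 2.65 ≈ 0.6226

PN ≈ 0.623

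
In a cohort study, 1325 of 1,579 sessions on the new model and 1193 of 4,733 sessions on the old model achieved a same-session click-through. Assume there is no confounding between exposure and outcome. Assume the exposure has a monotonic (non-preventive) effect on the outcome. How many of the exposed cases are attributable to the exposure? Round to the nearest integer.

p₁ = P(outcome | exposed) = 1325/1579 = 0.83914
p₀ = P(outcome | unexposed) = 1193/4733 = 0.25206
PN = (p₁ − p₀)/p₁ = (0.83914 − 0.25206) / 0.83914 ≈ 0.69962.
Attributable cases ≈ PN × (exposed cases) = 0.69962 × 1325 ≈ 927.00.

about 927 cases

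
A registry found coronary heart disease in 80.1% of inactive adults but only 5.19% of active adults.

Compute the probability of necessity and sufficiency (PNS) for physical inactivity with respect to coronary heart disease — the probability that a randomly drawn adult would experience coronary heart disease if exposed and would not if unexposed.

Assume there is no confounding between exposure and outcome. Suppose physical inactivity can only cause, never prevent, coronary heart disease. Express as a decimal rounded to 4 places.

p₁ = 0.801, p₀ = 0.0519.
Under exogeneity and monotonicity, PNS = p₁ − p₀.
PNS = 0.801 − 0.0519 = 0.7491

PNS ≈ 0.7491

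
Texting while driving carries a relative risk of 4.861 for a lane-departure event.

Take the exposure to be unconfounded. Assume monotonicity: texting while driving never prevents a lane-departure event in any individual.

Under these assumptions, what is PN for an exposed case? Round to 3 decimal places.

Under exogeneity and monotonicity, PN = (RR − 1) / RR = 1 − 1/RR.
PN = (4.861 − 1) / 4.861 = 3.861 / 4.861 ≈ 0.7943

PN ≈ 0.794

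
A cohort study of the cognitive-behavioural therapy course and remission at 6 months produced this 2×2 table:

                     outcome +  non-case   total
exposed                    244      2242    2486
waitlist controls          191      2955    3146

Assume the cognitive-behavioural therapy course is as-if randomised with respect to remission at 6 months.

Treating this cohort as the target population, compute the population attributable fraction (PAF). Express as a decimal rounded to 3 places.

PAF ≈ 0.214

p₁ = P(outcome | exposed) = 244/2486 = 0.09815
p₀ = P(outcome | unexposed) = 191/3146 = 0.060712
Exposure prevalence π = 2486/5632 = 0.44141; overall risk P(Y=1) = 0.077237.
Under exogeneity, PAF = [P(Y=1) − p₀]/P(Y=1).
PAF = (0.077237 − 0.060712) / 0.077237 ≈ 0.2140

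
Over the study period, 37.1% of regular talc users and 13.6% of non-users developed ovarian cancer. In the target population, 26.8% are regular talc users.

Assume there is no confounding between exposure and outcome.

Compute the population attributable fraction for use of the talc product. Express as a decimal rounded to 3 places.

p₁ = 0.371, p₀ = 0.136.
Overall risk P(Y=1) = π·p₁ + (1−π)·p₀ = 0.268×0.371 + 0.732×0.136 = 0.19898.
Under exogeneity, PAF = [P(Y=1) − p₀] / P(Y=1).
PAF = (0.19898 − 0.136) / 0.19898 ≈ 0.3165

PAF ≈ 0.317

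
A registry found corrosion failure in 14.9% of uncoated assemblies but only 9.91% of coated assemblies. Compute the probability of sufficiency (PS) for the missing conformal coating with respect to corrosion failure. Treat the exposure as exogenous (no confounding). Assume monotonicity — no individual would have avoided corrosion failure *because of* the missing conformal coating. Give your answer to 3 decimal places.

PS ≈ 0.055

p₁ = 0.149, p₀ = 0.0991.
Under exogeneity and monotonicity, PS = (p₁ − p₀) / (1 − p₀).
PS = (0.149 − 0.0991) / (1 − 0.0991) = 0.0499 / 0.9009 ≈ 0.0554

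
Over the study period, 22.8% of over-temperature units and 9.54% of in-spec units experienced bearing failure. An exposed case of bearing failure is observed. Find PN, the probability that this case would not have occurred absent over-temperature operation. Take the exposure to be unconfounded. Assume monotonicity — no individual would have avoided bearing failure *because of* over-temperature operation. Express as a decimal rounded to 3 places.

PN ≈ 0.582

p₁ = 0.228, p₀ = 0.0954.
Under exogeneity and monotonicity, PN = (p₁ − p₀) / p₁.
PN = (0.228 − 0.0954) / 0.228 = 0.1326 / 0.228 ≈ 0.5816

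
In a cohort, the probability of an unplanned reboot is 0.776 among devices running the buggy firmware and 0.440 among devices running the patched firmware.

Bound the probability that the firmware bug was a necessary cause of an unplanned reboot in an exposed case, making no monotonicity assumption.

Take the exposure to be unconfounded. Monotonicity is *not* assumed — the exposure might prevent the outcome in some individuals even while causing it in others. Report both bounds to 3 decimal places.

0.433 ≤ PN ≤ 0.722

Let p₁ = 0.776, p₀ = 0.44.
Under exogeneity alone the bounds on PN are max{0,(p₁−p₀)/p₁} ≤ PN ≤ min{1,(1−p₀)/p₁}.
  lower = (p₁ − p₀)/p₁ = 0.336 / 0.776 ≈ 0.4330
  upper = min{1, (1 − p₀)/p₁} = 0.56 / 0.776 ≈ 0.7216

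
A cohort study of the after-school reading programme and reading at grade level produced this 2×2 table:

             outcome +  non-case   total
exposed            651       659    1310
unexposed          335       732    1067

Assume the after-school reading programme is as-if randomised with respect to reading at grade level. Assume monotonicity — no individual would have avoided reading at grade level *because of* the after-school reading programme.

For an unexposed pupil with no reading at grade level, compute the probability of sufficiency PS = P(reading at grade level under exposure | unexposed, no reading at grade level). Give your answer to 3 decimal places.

p₁ = P(outcome | exposed) = 651/1310 = 0.49695
p₀ = P(outcome | unexposed) = 335/1067 = 0.31396
Under exogeneity and monotonicity, PS = (p₁ − p₀)/(1 − p₀).
PS = (0.49695 − 0.31396) / 0.68604 ≈ 0.2667

PS ≈ 0.267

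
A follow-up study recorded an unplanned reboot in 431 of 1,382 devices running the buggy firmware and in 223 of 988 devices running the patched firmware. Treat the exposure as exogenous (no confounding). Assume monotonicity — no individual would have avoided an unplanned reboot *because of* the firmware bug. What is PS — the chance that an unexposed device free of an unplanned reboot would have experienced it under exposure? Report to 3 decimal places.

p₁ = P(outcome | exposed) = 431/1382 = 0.31187
p₀ = P(outcome | unexposed) = 223/988 = 0.22571
Under exogeneity and monotonicity, PS = (p₁ − p₀) / (1 − p₀).
PS = (0.31187 − 0.22571) / (1 − 0.22571) = 0.086158 / 0.77429 ≈ 0.1113

PS ≈ 0.111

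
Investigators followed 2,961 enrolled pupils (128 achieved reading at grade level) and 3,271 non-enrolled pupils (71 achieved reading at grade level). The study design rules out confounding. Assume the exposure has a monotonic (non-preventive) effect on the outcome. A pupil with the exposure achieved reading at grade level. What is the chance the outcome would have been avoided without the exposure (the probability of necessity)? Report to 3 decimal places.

p₁ = P(outcome | exposed) = 128/2961 = 0.043229
p₀ = P(outcome | unexposed) = 71/3271 = 0.021706
Under exogeneity and monotonicity, PN = (p₁ − p₀) / p₁.
PN = (0.043229 − 0.021706) / 0.043229 = 0.021523 / 0.043229 ≈ 0.4979

PN ≈ 0.498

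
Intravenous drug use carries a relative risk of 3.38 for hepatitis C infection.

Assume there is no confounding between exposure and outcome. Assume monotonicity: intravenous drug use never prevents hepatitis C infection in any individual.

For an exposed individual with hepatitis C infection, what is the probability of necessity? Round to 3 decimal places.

Under exogeneity and monotonicity, PN = (RR − 1) / RR = 1 − 1/RR.
PN = (3.38 − 1) / 3.38 = 2.38 / 3.38 ≈ 0.7041

PN ≈ 0.704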